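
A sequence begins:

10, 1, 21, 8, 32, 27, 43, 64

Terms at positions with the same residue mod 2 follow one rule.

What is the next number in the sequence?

Odd-indexed and even-indexed terms follow separate rules.
Track A is 10, 21, 32, 43, which is arithmetic, step +11.
Track B is 1, 8, 27, 64, which is perfect cubes starting at 1³.
Position 9 falls in track A as its term 5, giving 54.

54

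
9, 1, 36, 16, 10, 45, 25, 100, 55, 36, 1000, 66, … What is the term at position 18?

91

Split by position mod 3 into 3 tracks.
Subsequence A = 9, 16, 25, 36: the squares 3², 4², 5², ….
Subsequence B = 1, 10, 100, 1000: successive powers of 10.
Subsequence C = 36, 45, 55, 66: the triangular numbers T_8, T_9, ….
Term 18 comes from subsequence C (its 6th entry): 91.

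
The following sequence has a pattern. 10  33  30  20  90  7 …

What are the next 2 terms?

Split by position mod 2 into 2 tracks.
Stream A: 10, 30, 90. A geometric progression (common ratio 3).
Stream B: 33, 20, 7. Linear: a_n = 46 − 13·n.
Term 7 comes from stream A (its 4th entry): 270.
Term 8 comes from stream B (its 4th entry): -6.

270, -6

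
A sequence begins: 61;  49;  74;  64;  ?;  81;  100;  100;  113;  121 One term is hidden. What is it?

Taking every 2nd term gives 2 separate tracks.
Track A = 61, 74, ?, 100, 113: adding 13 each time.
Track B = 49, 64, 81, 100, 121: perfect squares starting at 7².
So the missing entry in track A is 87.

87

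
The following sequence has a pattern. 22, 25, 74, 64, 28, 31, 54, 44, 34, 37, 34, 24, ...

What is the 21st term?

Reading positions in blocks of 4 reveals the pattern AABB — 2 tracks woven together.
Track A is 22, 25, 28, 31, 34, 37, which is linear: a_n = 19 + 3·n.
Track B is 74, 64, 54, 44, 34, 24, which is linear: a_n = 84 − 10·n.
Position 21 falls in track A as its term 11, giving 52.

52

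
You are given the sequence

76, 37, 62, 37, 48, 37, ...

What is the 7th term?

34

The terms cycle through 2 interleaved subsequences.
Subsequence A = 76, 62, 48: linear: a_n = 90 − 14·n.
Subsequence B = 37, 37, 37: constant 37.
Term 7 comes from subsequence A (its 4th entry): 34.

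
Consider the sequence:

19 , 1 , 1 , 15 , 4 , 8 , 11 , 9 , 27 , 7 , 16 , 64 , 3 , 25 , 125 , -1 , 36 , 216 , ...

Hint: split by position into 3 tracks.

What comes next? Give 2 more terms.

-5, 49

The terms cycle through 3 interleaved subsequences.
Stream A: 19, 15, 11, 7, 3, -1. Linear: a_n = 23 − 4·n.
Stream B: 1, 4, 9, 16, 25, 36. The squares 1², 2², 3², ….
Stream C: 1, 8, 27, 64, 125, 216. Consecutive cubes n³ from n = 1.
Term 19 comes from stream A (its 7th entry): -5.
Term 20 comes from stream B (its 7th entry): 49.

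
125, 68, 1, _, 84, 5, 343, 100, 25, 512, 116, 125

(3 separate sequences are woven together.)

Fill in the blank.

216

Taking every 3rd term gives 3 separate tracks.
Subsequence A: 125, ?, 343, 512 (the cubes 5³, 6³, 7³, …).
Subsequence B: 68, 84, 100, 116 (arithmetic with common difference +16).
Subsequence C: 1, 5, 25, 125 (powers 5^0, 5^1, 5^2, …).
So the missing entry in subsequence A is 216.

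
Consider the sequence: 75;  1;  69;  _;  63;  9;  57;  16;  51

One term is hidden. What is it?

Taking every 2nd term gives 2 separate tracks.
Subsequence A is 75, 69, 63, 57, 51, which is linear: a_n = 81 − 6·n.
Subsequence B is 1, ?, 9, 16, which is the squares 1², 2², 3², ….
Subsequence B's pattern makes the blank 4.

4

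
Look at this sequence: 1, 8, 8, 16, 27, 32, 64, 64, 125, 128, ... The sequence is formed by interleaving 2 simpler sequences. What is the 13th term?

343

Positions 1, 3, 5, … form one subsequence and positions 2, 4, 6, … form another.
Track A: 1, 8, 27, 64, 125. Consecutive cubes n³ from n = 1.
Track B: 8, 16, 32, 64, 128. Successive powers of 2.
Term 13 comes from track A (its 7th entry): 343.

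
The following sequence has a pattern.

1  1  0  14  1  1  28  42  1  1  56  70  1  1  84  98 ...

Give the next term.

1

Positions follow the repeating pattern AABB; grouping by letter gives 2 tracks.
Track A: 1, 1, 1, 1, 1, 1, 1, 1. Always 1.
Track B: 0, 14, 28, 42, 56, 70, 84, 98. Arithmetic with common difference +14.
Term 17 comes from track A (its 9th entry): 1.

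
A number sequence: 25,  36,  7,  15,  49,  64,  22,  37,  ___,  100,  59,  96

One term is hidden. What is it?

The slot pattern repeats as AABB (period 4), so there are 2 interleaved tracks.
Track A: 25, 36, 49, 64, ?, 100 (the squares 5², 6², 7², …).
Track B: 7, 15, 22, 37, 59, 96 (each term equals the sum of the previous two).
So the missing entry in track A is 81.

81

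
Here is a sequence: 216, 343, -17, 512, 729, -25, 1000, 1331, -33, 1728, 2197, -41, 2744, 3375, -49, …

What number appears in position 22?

8000

The slot pattern repeats as AAB (period 3), so there are 2 interleaved tracks.
Track A: 216, 343, 512, 729, 1000, 1331, 1728, 2197, 2744, 3375 (perfect cubes starting at 6³).
Track B: -17, -25, -33, -41, -49 (arithmetic, step −8).
The 22nd slot belongs to track A; its 15th term is 8000.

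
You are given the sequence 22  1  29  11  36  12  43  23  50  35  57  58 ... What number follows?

64

Odd-indexed and even-indexed terms follow separate rules.
Subsequence A: 22, 29, 36, 43, 50, 57 (arithmetic, step +7).
Subsequence B: 1, 11, 12, 23, 35, 58 (each term equals the sum of the previous two).
Term 13 comes from subsequence A (its 7th entry): 64.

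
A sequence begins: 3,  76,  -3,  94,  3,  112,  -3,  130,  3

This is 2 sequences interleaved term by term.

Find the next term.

148

Split by position mod 2 into 2 tracks.
Stream A: 3, -3, 3, -3, 3 (the oscillation 3·(−1)^(n+1)).
Stream B: 76, 94, 112, 130 (adding 18 each time).
Position 10 falls in stream B as its term 5, giving 148.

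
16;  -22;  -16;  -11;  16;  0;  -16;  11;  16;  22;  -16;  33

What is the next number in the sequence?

The terms cycle through 2 interleaved subsequences.
Track A = 16, -16, 16, -16, 16, -16: alternating ±16.
Track B = -22, -11, 0, 11, 22, 33: linear: a_n = -33 + 11·n.
The 13th slot belongs to track A; its 7th term is 16.

16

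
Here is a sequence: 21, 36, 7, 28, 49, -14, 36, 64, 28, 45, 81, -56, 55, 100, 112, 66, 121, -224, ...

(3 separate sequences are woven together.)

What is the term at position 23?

Split by position mod 3 into 3 tracks.
Track A: 21, 28, 36, 45, 55, 66 (the triangular numbers T_6, T_7, …).
Track B: 36, 49, 64, 81, 100, 121 (perfect squares starting at 6²).
Track C: 7, -14, 28, -56, 112, -224 (multiplying by -2 each time).
Position 23 → track B, term 8 = 169.

169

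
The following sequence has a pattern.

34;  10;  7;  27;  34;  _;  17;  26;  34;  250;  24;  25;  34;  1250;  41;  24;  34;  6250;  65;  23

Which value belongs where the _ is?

The terms cycle through 4 interleaved subsequences.
Track A is 34, 34, 34, 34, 34, which is the constant sequence 34.
Track B is 10, ?, 250, 1250, 6250, which is geometric, ×5 each step.
Track C is 7, 17, 24, 41, 65, which is a Fibonacci-like recurrence a_n = a_{n-1} + a_{n-2}.
Track D is 27, 26, 25, 24, 23, which is linear: a_n = 28 − n.
The gap is track B's term 2; the rule gives 50.

50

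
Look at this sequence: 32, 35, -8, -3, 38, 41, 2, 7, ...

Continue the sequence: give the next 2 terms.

44, 47

Reading positions in blocks of 4 reveals the pattern AABB — 2 tracks woven together.
Stream A is 32, 35, 38, 41, which is adding 3 each time.
Stream B is -8, -3, 2, 7, which is arithmetic, step +5.
Position 9 → stream A, term 5 = 44.
Position 10 → stream A, term 6 = 47.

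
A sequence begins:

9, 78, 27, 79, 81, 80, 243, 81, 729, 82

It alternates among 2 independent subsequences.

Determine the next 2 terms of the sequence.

2187, 83

The terms cycle through 2 interleaved subsequences.
Track A is 9, 27, 81, 243, 729, which is successive powers of 3.
Track B is 78, 79, 80, 81, 82, which is adding 1 each time.
Position 11 → track A, term 6 = 2187.
Position 12 falls in track B as its term 6, giving 83.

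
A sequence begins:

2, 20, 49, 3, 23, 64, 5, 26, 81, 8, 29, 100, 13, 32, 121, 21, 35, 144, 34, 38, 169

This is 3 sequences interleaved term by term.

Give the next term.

Split by position mod 3: positions 1, 4, 7, … form one track, and each other residue class forms its own.
Track A = 2, 3, 5, 8, 13, 21, 34: Fibonacci-style (each term is the sum of the two before it).
Track B = 20, 23, 26, 29, 32, 35, 38: linear: a_n = 17 + 3·n.
Track C = 49, 64, 81, 100, 121, 144, 169: perfect squares starting at 7².
Position 22 → track A, term 8 = 55.

55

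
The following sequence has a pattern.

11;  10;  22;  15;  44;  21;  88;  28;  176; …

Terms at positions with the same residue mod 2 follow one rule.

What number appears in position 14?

Positions 1, 3, 5, … form one subsequence and positions 2, 4, 6, … form another.
Stream A: 11, 22, 44, 88, 176. Geometric, ×2 each step.
Stream B: 10, 15, 21, 28. Triangular numbers n(n+1)/2 for n = 4, 5, ….
Position 14 → stream B, term 7 = 55.

55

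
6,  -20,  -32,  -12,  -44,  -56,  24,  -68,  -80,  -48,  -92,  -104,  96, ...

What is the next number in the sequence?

-116

Positions follow the repeating pattern ABB; grouping by letter gives 2 tracks.
Stream A: 6, -12, 24, -48, 96 (multiplying by -2 each time).
Stream B: -20, -32, -44, -56, -68, -80, -92, -104 (subtracting 12 each time).
Term 14 comes from stream B (its 9th entry): -116.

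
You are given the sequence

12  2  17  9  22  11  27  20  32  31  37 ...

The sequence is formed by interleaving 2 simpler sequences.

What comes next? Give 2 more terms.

Odd-indexed and even-indexed terms follow separate rules.
Track A: 12, 17, 22, 27, 32, 37. Linear: a_n = 7 + 5·n.
Track B: 2, 9, 11, 20, 31. A Fibonacci-like recurrence a_n = a_{n-1} + a_{n-2}.
Position 12 falls in track B as its term 6, giving 51.
Term 13 comes from track A (its 7th entry): 42.

51, 42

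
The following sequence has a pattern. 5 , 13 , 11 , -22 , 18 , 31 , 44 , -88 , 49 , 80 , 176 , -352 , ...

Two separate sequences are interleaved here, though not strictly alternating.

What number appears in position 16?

Reading positions in blocks of 4 reveals the pattern AABB — 2 tracks woven together.
Stream A: 5, 13, 18, 31, 49, 80 (a Fibonacci-like recurrence a_n = a_{n-1} + a_{n-2}).
Stream B: 11, -22, 44, -88, 176, -352 (a geometric progression (common ratio -2)).
Position 16 → stream B, term 8 = -1408.

-1408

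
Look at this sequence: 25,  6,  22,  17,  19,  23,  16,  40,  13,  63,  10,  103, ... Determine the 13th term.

Positions 1, 3, 5, … form one subsequence and positions 2, 4, 6, … form another.
Stream A: 25, 22, 19, 16, 13, 10 — subtracting 3 each time.
Stream B: 6, 17, 23, 40, 63, 103 — a Fibonacci-like recurrence a_n = a_{n-1} + a_{n-2}.
Position 13 falls in stream A as its term 7, giving 7.

7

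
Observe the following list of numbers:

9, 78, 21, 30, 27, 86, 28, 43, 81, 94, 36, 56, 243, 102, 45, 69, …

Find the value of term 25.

Taking every 4th term gives 4 separate tracks.
Track A is 9, 27, 81, 243, which is powers of 3.
Track B is 78, 86, 94, 102, which is linear: a_n = 70 + 8·n.
Track C is 21, 28, 36, 45, which is triangular numbers n(n+1)/2 for n = 6, 7, ….
Track D is 30, 43, 56, 69, which is arithmetic with common difference +13.
Position 25 → track A, term 7 = 6561.

6561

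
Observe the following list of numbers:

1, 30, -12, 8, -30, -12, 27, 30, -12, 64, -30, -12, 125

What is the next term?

Taking every 3rd term gives 3 separate tracks.
Stream A is 1, 8, 27, 64, 125, which is the cubes 1³, 2³, 3³, ….
Stream B is 30, -30, 30, -30, which is oscillating between 30 and -30.
Stream C is -12, -12, -12, -12, which is always -12.
Position 14 falls in stream B as its term 5, giving 30.

30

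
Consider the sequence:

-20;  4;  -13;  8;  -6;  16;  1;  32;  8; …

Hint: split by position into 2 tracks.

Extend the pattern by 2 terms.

The terms cycle through 2 interleaved subsequences.
Track A = -20, -13, -6, 1, 8: arithmetic with common difference +7.
Track B = 4, 8, 16, 32: powers of 2.
Position 10 falls in track B as its term 5, giving 64.
Position 11 → track A, term 6 = 15.

64, 15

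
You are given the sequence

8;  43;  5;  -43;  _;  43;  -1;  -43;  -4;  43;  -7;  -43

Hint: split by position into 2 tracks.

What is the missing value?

2

Taking every 2nd term gives 2 separate tracks.
Track A: 8, 5, ?, -1, -4, -7 (linear: a_n = 11 − 3·n).
Track B: 43, -43, 43, -43, 43, -43 (the oscillation 43·(−1)^(n+1)).
Filling track A at index 3 by its rule yields 2.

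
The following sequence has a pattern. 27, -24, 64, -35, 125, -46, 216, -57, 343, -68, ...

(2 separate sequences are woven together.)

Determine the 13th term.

Taking every 2nd term gives 2 separate tracks.
Track A: 27, 64, 125, 216, 343 — perfect cubes starting at 3³.
Track B: -24, -35, -46, -57, -68 — arithmetic with common difference −11.
Term 13 comes from track A (its 7th entry): 729.

729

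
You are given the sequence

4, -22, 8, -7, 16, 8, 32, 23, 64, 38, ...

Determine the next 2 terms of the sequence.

128, 53

The terms cycle through 2 interleaved subsequences.
Stream A = 4, 8, 16, 32, 64: powers of 2.
Stream B = -22, -7, 8, 23, 38: arithmetic with common difference +15.
Position 11 → stream A, term 6 = 128.
Position 12 falls in stream B as its term 6, giving 53.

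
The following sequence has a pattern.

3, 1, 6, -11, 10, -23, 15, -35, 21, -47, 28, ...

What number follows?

Positions 1, 3, 5, … form one subsequence and positions 2, 4, 6, … form another.
Track A: 3, 6, 10, 15, 21, 28 (triangular numbers n(n+1)/2 for n = 2, 3, …).
Track B: 1, -11, -23, -35, -47 (arithmetic with common difference −12).
Position 12 → track B, term 6 = -59.

-59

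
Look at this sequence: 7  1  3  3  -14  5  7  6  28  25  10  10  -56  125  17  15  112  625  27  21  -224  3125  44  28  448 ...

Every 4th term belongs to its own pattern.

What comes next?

15625

Taking every 4th term gives 4 separate tracks.
Subsequence A is 7, -14, 28, -56, 112, -224, 448, which is geometric, ×-2 each step.
Subsequence B is 1, 5, 25, 125, 625, 3125, which is powers 5^0, 5^1, 5^2, ….
Subsequence C is 3, 7, 10, 17, 27, 44, which is each term equals the sum of the previous two.
Subsequence D is 3, 6, 10, 15, 21, 28, which is the triangular numbers T_2, T_3, ….
Position 26 falls in subsequence B as its term 7, giving 15625.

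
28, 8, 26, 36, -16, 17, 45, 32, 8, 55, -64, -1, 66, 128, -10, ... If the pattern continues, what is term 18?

-19

Split by position mod 3 into 3 tracks.
Track A: 28, 36, 45, 55, 66. Triangular numbers n(n+1)/2 for n = 7, 8, ….
Track B: 8, -16, 32, -64, 128. Geometric, ×-2 each step.
Track C: 26, 17, 8, -1, -10. Subtracting 9 each time.
The 18th slot belongs to track C; its 6th term is -19.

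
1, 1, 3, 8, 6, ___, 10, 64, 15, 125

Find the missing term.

Split by position mod 2 into 2 tracks.
Stream A is 1, 3, 6, 10, 15, which is the triangular numbers T_1, T_2, ….
Stream B is 1, 8, ?, 64, 125, which is perfect cubes starting at 1³.
The gap is stream B's term 3; the rule gives 27.

27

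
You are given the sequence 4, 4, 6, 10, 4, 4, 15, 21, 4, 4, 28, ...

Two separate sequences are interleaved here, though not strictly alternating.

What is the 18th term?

4

The slot pattern repeats as AABB (period 4), so there are 2 interleaved tracks.
Stream A: 4, 4, 4, 4, 4, 4. Constant 4.
Stream B: 6, 10, 15, 21, 28. Triangular numbers n(n+1)/2 for n = 3, 4, ….
Position 18 → stream A, term 10 = 4.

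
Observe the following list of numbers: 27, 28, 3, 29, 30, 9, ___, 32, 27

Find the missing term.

31

The slot pattern repeats as AAB (period 3), so there are 2 interleaved tracks.
Subsequence A: 27, 28, 29, 30, ?, 32. Arithmetic, step +1.
Subsequence B: 3, 9, 27. Geometric, ×3 each step.
Filling subsequence A at index 5 by its rule yields 31.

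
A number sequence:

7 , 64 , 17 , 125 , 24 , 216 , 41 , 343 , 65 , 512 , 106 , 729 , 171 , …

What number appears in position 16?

Split by position mod 2 into 2 tracks.
Stream A is 7, 17, 24, 41, 65, 106, 171, which is each term equals the sum of the previous two.
Stream B is 64, 125, 216, 343, 512, 729, which is perfect cubes starting at 4³.
Position 16 → stream B, term 8 = 1331.

1331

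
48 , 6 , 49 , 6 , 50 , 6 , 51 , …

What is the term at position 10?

The terms cycle through 2 interleaved subsequences.
Subsequence A = 48, 49, 50, 51: arithmetic with common difference +1.
Subsequence B = 6, 6, 6: always 6.
Position 10 → subsequence B, term 5 = 6.

6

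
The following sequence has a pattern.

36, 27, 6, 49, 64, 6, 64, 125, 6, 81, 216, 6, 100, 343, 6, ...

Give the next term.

121

Split by position mod 3: positions 1, 4, 7, … form one track, and each other residue class forms its own.
Track A is 36, 49, 64, 81, 100, which is the squares 6², 7², 8², ….
Track B is 27, 64, 125, 216, 343, which is perfect cubes starting at 3³.
Track C is 6, 6, 6, 6, 6, which is the constant sequence 6.
Position 16 → track A, term 6 = 121.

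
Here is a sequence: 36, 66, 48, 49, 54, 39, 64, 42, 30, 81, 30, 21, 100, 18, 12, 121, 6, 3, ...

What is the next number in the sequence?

144

The terms cycle through 3 interleaved subsequences.
Track A = 36, 49, 64, 81, 100, 121: the squares 6², 7², 8², ….
Track B = 66, 54, 42, 30, 18, 6: subtracting 12 each time.
Track C = 48, 39, 30, 21, 12, 3: subtracting 9 each time.
Position 19 falls in track A as its term 7, giving 144.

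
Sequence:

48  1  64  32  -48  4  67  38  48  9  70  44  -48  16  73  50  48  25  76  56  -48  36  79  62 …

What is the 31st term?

Taking every 4th term gives 4 separate tracks.
Stream A: 48, -48, 48, -48, 48, -48. Alternating ±48.
Stream B: 1, 4, 9, 16, 25, 36. Consecutive squares n² from n = 1.
Stream C: 64, 67, 70, 73, 76, 79. Arithmetic with common difference +3.
Stream D: 32, 38, 44, 50, 56, 62. Arithmetic with common difference +6.
The 31st slot belongs to stream C; its 8th term is 85.

85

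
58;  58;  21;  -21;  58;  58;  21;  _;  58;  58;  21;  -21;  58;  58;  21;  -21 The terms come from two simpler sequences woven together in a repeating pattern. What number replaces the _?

-21

Reading positions in blocks of 4 reveals the pattern AABB — 2 tracks woven together.
Stream A: 58, 58, 58, 58, 58, 58, 58, 58 — constant 58.
Stream B: 21, -21, 21, ?, 21, -21, 21, -21 — alternating ±21.
So the missing entry in stream B is -21.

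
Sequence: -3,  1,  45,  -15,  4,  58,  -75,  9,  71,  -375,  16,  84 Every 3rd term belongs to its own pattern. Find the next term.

Taking every 3rd term gives 3 separate tracks.
Stream A = -3, -15, -75, -375: a geometric progression (common ratio 5).
Stream B = 1, 4, 9, 16: consecutive squares n² from n = 1.
Stream C = 45, 58, 71, 84: arithmetic, step +13.
Term 13 comes from stream A (its 5th entry): -1875.

-1875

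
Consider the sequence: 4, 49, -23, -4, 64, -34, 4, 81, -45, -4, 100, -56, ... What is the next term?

The terms cycle through 3 interleaved subsequences.
Subsequence A = 4, -4, 4, -4: alternating ±4.
Subsequence B = 49, 64, 81, 100: the squares 7², 8², 9², ….
Subsequence C = -23, -34, -45, -56: linear: a_n = -12 − 11·n.
Position 13 falls in subsequence A as its term 5, giving 4.

4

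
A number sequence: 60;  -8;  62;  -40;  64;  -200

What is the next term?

Split by position mod 2 into 2 tracks.
Subsequence A is 60, 62, 64, which is linear: a_n = 58 + 2·n.
Subsequence B is -8, -40, -200, which is a geometric progression (common ratio 5).
Position 7 → subsequence A, term 4 = 66.

66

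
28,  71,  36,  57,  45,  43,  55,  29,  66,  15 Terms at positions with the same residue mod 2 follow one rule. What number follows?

Positions 1, 3, 5, … form one subsequence and positions 2, 4, 6, … form another.
Subsequence A: 28, 36, 45, 55, 66 — triangular numbers n(n+1)/2 for n = 7, 8, ….
Subsequence B: 71, 57, 43, 29, 15 — arithmetic, step −14.
Position 11 falls in subsequence A as its term 6, giving 78.

78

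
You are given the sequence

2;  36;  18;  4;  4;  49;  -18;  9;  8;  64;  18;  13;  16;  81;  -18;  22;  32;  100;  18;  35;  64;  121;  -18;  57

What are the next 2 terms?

128, 144

Taking every 4th term gives 4 separate tracks.
Track A: 2, 4, 8, 16, 32, 64 — powers of 2.
Track B: 36, 49, 64, 81, 100, 121 — the squares 6², 7², 8², ….
Track C: 18, -18, 18, -18, 18, -18 — oscillating between 18 and -18.
Track D: 4, 9, 13, 22, 35, 57 — each term equals the sum of the previous two.
Position 25 falls in track A as its term 7, giving 128.
Term 26 comes from track B (its 7th entry): 144.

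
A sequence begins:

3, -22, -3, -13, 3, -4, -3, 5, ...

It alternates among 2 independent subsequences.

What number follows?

The terms cycle through 2 interleaved subsequences.
Subsequence A = 3, -3, 3, -3: the oscillation 3·(−1)^(n+1).
Subsequence B = -22, -13, -4, 5: linear: a_n = -31 + 9·n.
Position 9 → subsequence A, term 5 = 3.

3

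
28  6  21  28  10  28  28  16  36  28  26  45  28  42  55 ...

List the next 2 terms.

28, 68

Split by position mod 3 into 3 tracks.
Stream A is 28, 28, 28, 28, 28, which is always 28.
Stream B is 6, 10, 16, 26, 42, which is a Fibonacci-like recurrence a_n = a_{n-1} + a_{n-2}.
Stream C is 21, 28, 36, 45, 55, which is triangular numbers n(n+1)/2 for n = 6, 7, ….
Position 16 falls in stream A as its term 6, giving 28.
The 17th slot belongs to stream B; its 6th term is 68.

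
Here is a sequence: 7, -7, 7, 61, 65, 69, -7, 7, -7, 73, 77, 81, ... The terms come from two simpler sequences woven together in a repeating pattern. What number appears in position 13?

The slot pattern repeats as AAABBB (period 6), so there are 2 interleaved tracks.
Subsequence A: 7, -7, 7, -7, 7, -7. Oscillating between 7 and -7.
Subsequence B: 61, 65, 69, 73, 77, 81. Linear: a_n = 57 + 4·n.
Term 13 comes from subsequence A (its 7th entry): 7.

7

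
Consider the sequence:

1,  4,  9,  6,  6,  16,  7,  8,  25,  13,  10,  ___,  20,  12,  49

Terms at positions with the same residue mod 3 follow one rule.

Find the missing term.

Split by position mod 3: positions 1, 4, 7, … form one track, and each other residue class forms its own.
Track A: 1, 6, 7, 13, 20 — a Fibonacci-like recurrence a_n = a_{n-1} + a_{n-2}.
Track B: 4, 6, 8, 10, 12 — linear: a_n = 2 + 2·n.
Track C: 9, 16, 25, ?, 49 — the squares 3², 4², 5², ….
Filling track C at index 4 by its rule yields 36.

36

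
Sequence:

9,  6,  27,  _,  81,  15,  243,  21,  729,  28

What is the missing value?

Split by position mod 2 into 2 tracks.
Track A = 9, 27, 81, 243, 729: powers 3^2, 3^3, 3^4, ….
Track B = 6, ?, 15, 21, 28: the triangular numbers T_3, T_4, ….
The gap is track B's term 2; the rule gives 10.

10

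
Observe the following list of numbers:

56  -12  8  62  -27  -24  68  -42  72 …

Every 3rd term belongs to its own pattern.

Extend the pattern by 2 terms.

74, -57

Split by position mod 3 into 3 tracks.
Track A: 56, 62, 68 (linear: a_n = 50 + 6·n).
Track B: -12, -27, -42 (arithmetic, step −15).
Track C: 8, -24, 72 (multiplying by -3 each time).
Term 10 comes from track A (its 4th entry): 74.
Term 11 comes from track B (its 4th entry): -57.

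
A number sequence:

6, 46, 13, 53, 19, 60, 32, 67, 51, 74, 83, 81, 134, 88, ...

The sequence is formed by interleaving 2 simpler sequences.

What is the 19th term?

Taking every 2nd term gives 2 separate tracks.
Track A: 6, 13, 19, 32, 51, 83, 134. A Fibonacci-like recurrence a_n = a_{n-1} + a_{n-2}.
Track B: 46, 53, 60, 67, 74, 81, 88. Adding 7 each time.
Position 19 → track A, term 10 = 568.

568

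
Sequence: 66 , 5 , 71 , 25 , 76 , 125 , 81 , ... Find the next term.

Odd-indexed and even-indexed terms follow separate rules.
Track A is 66, 71, 76, 81, which is arithmetic, step +5.
Track B is 5, 25, 125, which is powers of 5.
Term 8 comes from track B (its 4th entry): 625.

625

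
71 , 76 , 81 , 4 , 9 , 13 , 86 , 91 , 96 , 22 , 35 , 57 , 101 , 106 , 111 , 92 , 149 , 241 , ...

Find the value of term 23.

Positions follow the repeating pattern AAABBB; grouping by letter gives 2 tracks.
Stream A: 71, 76, 81, 86, 91, 96, 101, 106, 111 — arithmetic, step +5.
Stream B: 4, 9, 13, 22, 35, 57, 92, 149, 241 — Fibonacci-style (each term is the sum of the two before it).
Position 23 falls in stream B as its term 11, giving 631.

631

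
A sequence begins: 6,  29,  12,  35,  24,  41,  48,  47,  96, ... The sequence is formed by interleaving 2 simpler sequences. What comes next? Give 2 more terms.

53, 192

Positions 1, 3, 5, … form one subsequence and positions 2, 4, 6, … form another.
Track A: 6, 12, 24, 48, 96 (a geometric progression (common ratio 2)).
Track B: 29, 35, 41, 47 (linear: a_n = 23 + 6·n).
Position 10 falls in track B as its term 5, giving 53.
Term 11 comes from track A (its 6th entry): 192.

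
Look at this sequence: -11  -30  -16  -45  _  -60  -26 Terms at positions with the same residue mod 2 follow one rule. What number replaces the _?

Positions 1, 3, 5, … form one subsequence and positions 2, 4, 6, … form another.
Stream A: -11, -16, ?, -26 — arithmetic with common difference −5.
Stream B: -30, -45, -60 — arithmetic, step −15.
Stream A's pattern makes the blank -21.

-21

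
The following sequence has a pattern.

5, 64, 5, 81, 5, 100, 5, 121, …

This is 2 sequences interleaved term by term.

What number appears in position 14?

196

Split by position mod 2 into 2 tracks.
Track A is 5, 5, 5, 5, which is constant 5.
Track B is 64, 81, 100, 121, which is consecutive squares n² from n = 8.
Term 14 comes from track B (its 7th entry): 196.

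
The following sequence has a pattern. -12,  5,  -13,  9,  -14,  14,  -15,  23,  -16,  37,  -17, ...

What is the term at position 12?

Split by position mod 2 into 2 tracks.
Track A = -12, -13, -14, -15, -16, -17: arithmetic, step −1.
Track B = 5, 9, 14, 23, 37: each term equals the sum of the previous two.
The 12th slot belongs to track B; its 6th term is 60.

60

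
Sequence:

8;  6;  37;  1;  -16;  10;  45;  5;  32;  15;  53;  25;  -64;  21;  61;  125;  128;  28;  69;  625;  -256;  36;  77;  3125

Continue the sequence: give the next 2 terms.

Read the sequence 4 terms at a time; column i is its own pattern.
Subsequence A: 8, -16, 32, -64, 128, -256 (multiplying by -2 each time).
Subsequence B: 6, 10, 15, 21, 28, 36 (triangular numbers starting at T_3).
Subsequence C: 37, 45, 53, 61, 69, 77 (arithmetic with common difference +8).
Subsequence D: 1, 5, 25, 125, 625, 3125 (successive powers of 5).
The 25th slot belongs to subsequence A; its 7th term is 512.
The 26th slot belongs to subsequence B; its 7th term is 45.

512, 45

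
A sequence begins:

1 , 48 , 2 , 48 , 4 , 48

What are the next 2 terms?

The terms cycle through 2 interleaved subsequences.
Track A: 1, 2, 4 — powers 2^0, 2^1, 2^2, ….
Track B: 48, 48, 48 — constant 48.
The 7th slot belongs to track A; its 4th term is 8.
Position 8 → track B, term 4 = 48.

8, 48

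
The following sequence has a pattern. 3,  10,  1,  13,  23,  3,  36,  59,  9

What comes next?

The slot pattern repeats as AAB (period 3), so there are 2 interleaved tracks.
Subsequence A is 3, 10, 13, 23, 36, 59, which is Fibonacci-style (each term is the sum of the two before it).
Subsequence B is 1, 3, 9, which is multiplying by 3 each time.
Position 10 falls in subsequence A as its term 7, giving 95.

95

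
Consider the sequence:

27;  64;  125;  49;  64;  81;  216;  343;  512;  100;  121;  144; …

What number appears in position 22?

Reading positions in blocks of 6 reveals the pattern AAABBB — 2 tracks woven together.
Stream A is 27, 64, 125, 216, 343, 512, which is the cubes 3³, 4³, 5³, ….
Stream B is 49, 64, 81, 100, 121, 144, which is the squares 7², 8², 9², ….
The 22nd slot belongs to stream B; its 10th term is 256.

256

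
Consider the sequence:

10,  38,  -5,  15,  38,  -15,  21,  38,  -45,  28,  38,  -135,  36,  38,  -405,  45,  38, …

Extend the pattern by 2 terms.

Read the sequence 3 terms at a time; column i is its own pattern.
Stream A: 10, 15, 21, 28, 36, 45. Triangular numbers n(n+1)/2 for n = 4, 5, ….
Stream B: 38, 38, 38, 38, 38, 38. Always 38.
Stream C: -5, -15, -45, -135, -405. Geometric, ×3 each step.
The 18th slot belongs to stream C; its 6th term is -1215.
Position 19 → stream A, term 7 = 55.

-1215, 55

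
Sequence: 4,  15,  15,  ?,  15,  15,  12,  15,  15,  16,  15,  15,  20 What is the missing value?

8

Reading positions in blocks of 3 reveals the pattern ABB — 2 tracks woven together.
Subsequence A is 4, ?, 12, 16, 20, which is adding 4 each time.
Subsequence B is 15, 15, 15, 15, 15, 15, 15, 15, which is constant 15.
So the missing entry in subsequence A is 8.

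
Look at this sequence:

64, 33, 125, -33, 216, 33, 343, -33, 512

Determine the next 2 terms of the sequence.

The terms cycle through 2 interleaved subsequences.
Subsequence A is 64, 125, 216, 343, 512, which is the cubes 4³, 5³, 6³, ….
Subsequence B is 33, -33, 33, -33, which is oscillating between 33 and -33.
Position 10 falls in subsequence B as its term 5, giving 33.
Term 11 comes from subsequence A (its 6th entry): 729.

33, 729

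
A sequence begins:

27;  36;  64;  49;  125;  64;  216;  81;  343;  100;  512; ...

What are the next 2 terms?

The terms cycle through 2 interleaved subsequences.
Track A = 27, 64, 125, 216, 343, 512: perfect cubes starting at 3³.
Track B = 36, 49, 64, 81, 100: consecutive squares n² from n = 6.
Position 12 falls in track B as its term 6, giving 121.
Position 13 falls in track A as its term 7, giving 729.

121, 729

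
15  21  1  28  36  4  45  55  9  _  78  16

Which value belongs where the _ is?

66

The slot pattern repeats as AAB (period 3), so there are 2 interleaved tracks.
Track A: 15, 21, 28, 36, 45, 55, ?, 78. The triangular numbers T_5, T_6, ….
Track B: 1, 4, 9, 16. Perfect squares starting at 1².
So the missing entry in track A is 66.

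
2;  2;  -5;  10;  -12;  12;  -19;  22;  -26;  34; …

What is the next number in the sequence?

Taking every 2nd term gives 2 separate tracks.
Track A is 2, -5, -12, -19, -26, which is subtracting 7 each time.
Track B is 2, 10, 12, 22, 34, which is each term equals the sum of the previous two.
The 11th slot belongs to track A; its 6th term is -33.

-33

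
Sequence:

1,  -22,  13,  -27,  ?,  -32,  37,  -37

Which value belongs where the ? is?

Odd-indexed and even-indexed terms follow separate rules.
Track A: 1, 13, ?, 37. Linear: a_n = -11 + 12·n.
Track B: -22, -27, -32, -37. Arithmetic, step −5.
The gap is track A's term 3; the rule gives 25.

25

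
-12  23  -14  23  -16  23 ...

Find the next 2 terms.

-18, 23

The terms cycle through 2 interleaved subsequences.
Subsequence A: -12, -14, -16 (linear: a_n = -10 − 2·n).
Subsequence B: 23, 23, 23 (constant 23).
Term 7 comes from subsequence A (its 4th entry): -18.
Term 8 comes from subsequence B (its 4th entry): 23.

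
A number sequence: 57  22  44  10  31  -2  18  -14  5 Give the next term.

Taking every 2nd term gives 2 separate tracks.
Track A: 57, 44, 31, 18, 5 — arithmetic with common difference −13.
Track B: 22, 10, -2, -14 — arithmetic with common difference −12.
Term 10 comes from track B (its 5th entry): -26.

-26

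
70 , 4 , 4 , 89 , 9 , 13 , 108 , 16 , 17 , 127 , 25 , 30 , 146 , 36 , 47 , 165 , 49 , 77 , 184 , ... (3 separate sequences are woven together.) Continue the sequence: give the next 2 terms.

Read the sequence 3 terms at a time; column i is its own pattern.
Track A: 70, 89, 108, 127, 146, 165, 184 — arithmetic with common difference +19.
Track B: 4, 9, 16, 25, 36, 49 — the squares 2², 3², 4², ….
Track C: 4, 13, 17, 30, 47, 77 — each term equals the sum of the previous two.
Term 20 comes from track B (its 7th entry): 64.
Position 21 falls in track C as its term 7, giving 124.

64, 124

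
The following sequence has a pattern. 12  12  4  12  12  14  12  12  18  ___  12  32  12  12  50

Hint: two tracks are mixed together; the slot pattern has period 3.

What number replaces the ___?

12

The slot pattern repeats as AAB (period 3), so there are 2 interleaved tracks.
Track A: 12, 12, 12, 12, 12, 12, ?, 12, 12, 12. Always 12.
Track B: 4, 14, 18, 32, 50. Each term equals the sum of the previous two.
Filling track A at index 7 by its rule yields 12.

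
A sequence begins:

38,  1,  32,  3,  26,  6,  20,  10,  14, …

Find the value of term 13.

2

Taking every 2nd term gives 2 separate tracks.
Stream A: 38, 32, 26, 20, 14. Arithmetic with common difference −6.
Stream B: 1, 3, 6, 10. Triangular numbers starting at T_1.
Term 13 comes from stream A (its 7th entry): 2.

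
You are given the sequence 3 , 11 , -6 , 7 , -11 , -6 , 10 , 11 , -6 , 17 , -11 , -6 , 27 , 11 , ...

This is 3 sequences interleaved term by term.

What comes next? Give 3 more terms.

The terms cycle through 3 interleaved subsequences.
Track A: 3, 7, 10, 17, 27. A Fibonacci-like recurrence a_n = a_{n-1} + a_{n-2}.
Track B: 11, -11, 11, -11, 11. Oscillating between 11 and -11.
Track C: -6, -6, -6, -6. Constant -6.
Position 15 falls in track C as its term 5, giving -6.
Term 16 comes from track A (its 6th entry): 44.
Position 17 falls in track B as its term 6, giving -11.

-6, 44, -11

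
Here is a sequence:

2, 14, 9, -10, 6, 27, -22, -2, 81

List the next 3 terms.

Split by position mod 3 into 3 tracks.
Track A: 2, -10, -22 (arithmetic, step −12).
Track B: 14, 6, -2 (arithmetic with common difference −8).
Track C: 9, 27, 81 (powers of 3).
Position 10 → track A, term 4 = -34.
The 11th slot belongs to track B; its 4th term is -10.
Term 12 comes from track C (its 4th entry): 243.

-34, -10, 243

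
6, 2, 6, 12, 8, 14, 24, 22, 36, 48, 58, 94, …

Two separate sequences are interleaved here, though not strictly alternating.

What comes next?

Reading positions in blocks of 3 reveals the pattern ABB — 2 tracks woven together.
Track A is 6, 12, 24, 48, which is multiplying by 2 each time.
Track B is 2, 6, 8, 14, 22, 36, 58, 94, which is a Fibonacci-like recurrence a_n = a_{n-1} + a_{n-2}.
Position 13 falls in track A as its term 5, giving 96.

96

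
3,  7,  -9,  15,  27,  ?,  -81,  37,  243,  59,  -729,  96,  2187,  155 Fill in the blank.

22

Positions 1, 3, 5, … form one subsequence and positions 2, 4, 6, … form another.
Track A = 3, -9, 27, -81, 243, -729, 2187: geometric, ×-3 each step.
Track B = 7, 15, ?, 37, 59, 96, 155: a Fibonacci-like recurrence a_n = a_{n-1} + a_{n-2}.
Filling track B at index 3 by its rule yields 22.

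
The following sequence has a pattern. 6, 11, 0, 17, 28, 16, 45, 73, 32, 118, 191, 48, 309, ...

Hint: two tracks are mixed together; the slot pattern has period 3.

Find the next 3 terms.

The slot pattern repeats as AAB (period 3), so there are 2 interleaved tracks.
Track A: 6, 11, 17, 28, 45, 73, 118, 191, 309. Each term equals the sum of the previous two.
Track B: 0, 16, 32, 48. Arithmetic with common difference +16.
Position 14 → track A, term 10 = 500.
Position 15 → track B, term 5 = 64.
Position 16 → track A, term 11 = 809.

500, 64, 809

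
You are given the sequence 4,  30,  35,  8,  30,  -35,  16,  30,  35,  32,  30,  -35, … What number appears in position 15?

The terms cycle through 3 interleaved subsequences.
Track A: 4, 8, 16, 32 (multiplying by 2 each time).
Track B: 30, 30, 30, 30 (the constant sequence 30).
Track C: 35, -35, 35, -35 (alternating ±35).
The 15th slot belongs to track C; its 5th term is 35.

35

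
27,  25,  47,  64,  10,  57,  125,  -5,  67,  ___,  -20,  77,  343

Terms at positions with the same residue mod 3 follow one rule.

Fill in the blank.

216

Taking every 3rd term gives 3 separate tracks.
Track A = 27, 64, 125, ?, 343: the cubes 3³, 4³, 5³, ….
Track B = 25, 10, -5, -20: subtracting 15 each time.
Track C = 47, 57, 67, 77: arithmetic, step +10.
So the missing entry in track A is 216.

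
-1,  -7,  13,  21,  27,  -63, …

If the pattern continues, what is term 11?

Split by position mod 2 into 2 tracks.
Track A is -1, 13, 27, which is arithmetic with common difference +14.
Track B is -7, 21, -63, which is geometric with ratio -3.
Position 11 → track A, term 6 = 69.

69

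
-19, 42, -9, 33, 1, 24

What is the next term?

Split by position mod 2 into 2 tracks.
Subsequence A: -19, -9, 1 (adding 10 each time).
Subsequence B: 42, 33, 24 (arithmetic with common difference −9).
The 7th slot belongs to subsequence A; its 4th term is 11.

11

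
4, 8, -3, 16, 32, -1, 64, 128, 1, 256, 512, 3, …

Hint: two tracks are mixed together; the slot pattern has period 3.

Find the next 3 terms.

1024, 2048, 5

The slot pattern repeats as AAB (period 3), so there are 2 interleaved tracks.
Subsequence A: 4, 8, 16, 32, 64, 128, 256, 512 (geometric, ×2 each step).
Subsequence B: -3, -1, 1, 3 (adding 2 each time).
Term 13 comes from subsequence A (its 9th entry): 1024.
Position 14 falls in subsequence A as its term 10, giving 2048.
Position 15 → subsequence B, term 5 = 5.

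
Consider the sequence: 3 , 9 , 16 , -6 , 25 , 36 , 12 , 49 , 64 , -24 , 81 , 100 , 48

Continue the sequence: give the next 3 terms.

121, 144, -96

Reading positions in blocks of 3 reveals the pattern ABB — 2 tracks woven together.
Subsequence A is 3, -6, 12, -24, 48, which is geometric with ratio -2.
Subsequence B is 9, 16, 25, 36, 49, 64, 81, 100, which is consecutive squares n² from n = 3.
Position 14 falls in subsequence B as its term 9, giving 121.
Term 15 comes from subsequence B (its 10th entry): 144.
The 16th slot belongs to subsequence A; its 6th term is -96.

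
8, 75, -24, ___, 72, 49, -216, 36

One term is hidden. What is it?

Split by position mod 2 into 2 tracks.
Track A: 8, -24, 72, -216 (geometric with ratio -3).
Track B: 75, ?, 49, 36 (arithmetic, step −13).
Filling track B at index 2 by its rule yields 62.

62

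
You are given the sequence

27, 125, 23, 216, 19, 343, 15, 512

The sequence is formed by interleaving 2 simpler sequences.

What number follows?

Odd-indexed and even-indexed terms follow separate rules.
Track A: 27, 23, 19, 15. Subtracting 4 each time.
Track B: 125, 216, 343, 512. The cubes 5³, 6³, 7³, ….
Position 9 → track A, term 5 = 11.

11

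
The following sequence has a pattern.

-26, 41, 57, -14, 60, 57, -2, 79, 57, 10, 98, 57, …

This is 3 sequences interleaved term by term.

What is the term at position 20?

155

Split by position mod 3: positions 1, 4, 7, … form one track, and each other residue class forms its own.
Track A: -26, -14, -2, 10 (arithmetic, step +12).
Track B: 41, 60, 79, 98 (adding 19 each time).
Track C: 57, 57, 57, 57 (the constant sequence 57).
Position 20 falls in track B as its term 7, giving 155.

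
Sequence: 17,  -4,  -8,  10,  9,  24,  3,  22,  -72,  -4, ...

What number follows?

35

Read the sequence 3 terms at a time; column i is its own pattern.
Track A: 17, 10, 3, -4 — linear: a_n = 24 − 7·n.
Track B: -4, 9, 22 — arithmetic, step +13.
Track C: -8, 24, -72 — geometric with ratio -3.
The 11th slot belongs to track B; its 4th term is 35.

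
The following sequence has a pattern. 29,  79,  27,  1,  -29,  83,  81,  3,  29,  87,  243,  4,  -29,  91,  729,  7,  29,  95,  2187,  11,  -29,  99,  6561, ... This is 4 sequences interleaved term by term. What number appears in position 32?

Split by position mod 4 into 4 tracks.
Track A is 29, -29, 29, -29, 29, -29, which is the oscillation 29·(−1)^(n+1).
Track B is 79, 83, 87, 91, 95, 99, which is adding 4 each time.
Track C is 27, 81, 243, 729, 2187, 6561, which is powers of 3.
Track D is 1, 3, 4, 7, 11, which is each term equals the sum of the previous two.
Position 32 falls in track D as its term 8, giving 47.

47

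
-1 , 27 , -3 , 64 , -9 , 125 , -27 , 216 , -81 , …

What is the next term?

The terms cycle through 2 interleaved subsequences.
Subsequence A: -1, -3, -9, -27, -81. Multiplying by 3 each time.
Subsequence B: 27, 64, 125, 216. Perfect cubes starting at 3³.
Position 10 falls in subsequence B as its term 5, giving 343.

343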